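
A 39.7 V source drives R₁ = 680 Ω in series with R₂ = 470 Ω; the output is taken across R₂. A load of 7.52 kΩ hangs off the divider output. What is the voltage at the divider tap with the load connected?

V_out ≈ 15.6 V

The load sits in parallel with R₂: R₂‖R_L = (470 × 7520) / (470 + 7520) = 442.4 Ω.
V_out = 39.7 × 442.4 / (680 + 442.4) = 39.7 × 442.4/1122 = 15.6 V.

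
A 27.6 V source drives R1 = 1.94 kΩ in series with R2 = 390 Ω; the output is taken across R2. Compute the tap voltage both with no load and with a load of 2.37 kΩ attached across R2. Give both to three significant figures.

Unloaded: 4.62 V; loaded: 4.06 V

Open-circuit: V = 27.6 × 390/(1940 + 390) = 4.62 V.
With the load, R2 becomes R2‖R_L = 334.9 Ω, so V = 27.6 × 334.9/2275 = 4.06 V.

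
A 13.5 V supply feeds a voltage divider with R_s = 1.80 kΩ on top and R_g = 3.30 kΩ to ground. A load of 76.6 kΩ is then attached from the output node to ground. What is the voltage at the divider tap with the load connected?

The load sits in parallel with R_g: R_g‖R_L = (3.30 × 76.6) / (3.30 + 76.6) = 3.164 kΩ.
V_out = 13.5 × 3.164 / (1.80 + 3.164) = 13.5 × 3.164/4.964 = 8.60 V.
(Unloaded it would have been 8.74 V.)

V_out ≈ 8.60 V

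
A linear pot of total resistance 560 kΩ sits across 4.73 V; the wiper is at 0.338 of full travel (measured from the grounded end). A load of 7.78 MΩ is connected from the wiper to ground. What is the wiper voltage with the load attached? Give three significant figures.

V ≈ 1.57 V

The wiper splits the pot into (1−α)R = 370.7 kΩ above and αR = 189.3 kΩ below.
Lower section ‖ load = 184.8 kΩ.
V_wiper = 4.73 × 184.8/(370.7 + 184.8) = 1.57 V.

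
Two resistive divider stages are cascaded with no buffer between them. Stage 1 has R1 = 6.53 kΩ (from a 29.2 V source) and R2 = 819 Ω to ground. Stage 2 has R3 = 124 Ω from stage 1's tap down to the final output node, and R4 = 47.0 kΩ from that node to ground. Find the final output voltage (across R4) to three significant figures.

V_out ≈ 3.20 V

Stage 2 presents R3+R4 = 47120 Ω as a load on stage 1's tap.
Stage 1's lower leg becomes R2‖(R3+R4) = 805.0 Ω, so V_mid = 29.2 × 805.0/7335 = 3.205 V.
Stage 2 is itself unloaded: V_out = V_mid × R4/(R3+R4) = 3.205 × 47000/47120 = 3.20 V.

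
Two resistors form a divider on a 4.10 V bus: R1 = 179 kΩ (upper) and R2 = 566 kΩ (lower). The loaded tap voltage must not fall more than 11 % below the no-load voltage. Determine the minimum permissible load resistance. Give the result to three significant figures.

Output resistance R_th = R1‖R2 = (179 × 566)/745.0 = 136.0 kΩ.
The fractional drop is R_th/(R_th + R_L); requiring this ≤ 0.110 gives R_L ≥ R_th(1/0.110 − 1) = 136.0 × 8.091 = 1.10 MΩ.

R_L(min) ≈ 1.10 MΩ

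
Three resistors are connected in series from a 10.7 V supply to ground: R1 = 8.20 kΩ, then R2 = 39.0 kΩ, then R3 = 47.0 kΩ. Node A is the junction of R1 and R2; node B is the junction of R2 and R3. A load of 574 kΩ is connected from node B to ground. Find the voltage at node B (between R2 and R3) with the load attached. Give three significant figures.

At node B, R3 is in parallel with the load: R3‖R_L = 43.44 kΩ.
Below node A the resistance is R2 + (R3‖R_L) = 82.44 kΩ, so V_A = 10.7 × 82.44/90.64 = 9.732 V.
Then V_B = V_A × (R3‖R_L)/(R2 + R3‖R_L) = 9.732 × 43.44/82.44 = 5.13 V.

V ≈ 5.13 V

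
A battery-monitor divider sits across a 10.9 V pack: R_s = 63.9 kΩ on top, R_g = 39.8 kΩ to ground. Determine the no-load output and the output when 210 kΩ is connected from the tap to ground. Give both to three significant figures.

Unloaded: 4.18 V; loaded: 3.75 V

Open-circuit: V = 10.9 × 39.8/(63.9 + 39.8) = 4.18 V.
With the load, R_g becomes R_g‖R_L = 33.46 kΩ, so V = 10.9 × 33.46/97.36 = 3.75 V.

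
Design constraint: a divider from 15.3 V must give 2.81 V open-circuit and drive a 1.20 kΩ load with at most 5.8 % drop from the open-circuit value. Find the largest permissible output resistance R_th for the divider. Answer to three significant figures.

Loading drop = R_th/(R_th + R_L) ≤ 0.0580, so R_th ≤ R_L · ε/(1−ε) = 1.20 kΩ × 0.0580/0.9420 = 73.9 Ω.

R_th ≤ 73.9 Ω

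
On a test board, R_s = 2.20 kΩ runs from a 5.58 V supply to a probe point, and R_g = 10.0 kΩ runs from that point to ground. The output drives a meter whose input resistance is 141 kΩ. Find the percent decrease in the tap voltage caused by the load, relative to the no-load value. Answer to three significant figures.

1.26 %

The divider's output (Thévenin) resistance is R_s‖R_g = 1.803 kΩ.
Fractional drop under load = R_th/(R_th + R_L) = 1.803 / (1.803 + 141) = 0.01263.
So the output falls by 1.26 %.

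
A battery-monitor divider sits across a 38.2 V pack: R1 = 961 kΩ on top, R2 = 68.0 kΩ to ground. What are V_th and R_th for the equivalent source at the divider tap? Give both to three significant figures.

V_th = 2.52 V, R_th = 63.5 kΩ

V_th is the open-circuit tap voltage: 38.2 × 68.0/(961 + 68.0) = 2.52 V.
With the supply zeroed, R1 and R2 appear in parallel from the tap: R_th = R1‖R2 = (961 × 68.0)/1029 = 63.5 kΩ.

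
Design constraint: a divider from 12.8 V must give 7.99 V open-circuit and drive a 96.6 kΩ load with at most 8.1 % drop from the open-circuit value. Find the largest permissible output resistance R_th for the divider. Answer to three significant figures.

R_th ≤ 8.51 kΩ

Loading drop = R_th/(R_th + R_L) ≤ 0.0810, so R_th ≤ R_L · ε/(1−ε) = 96.6 kΩ × 0.0810/0.9190 = 8.51 kΩ.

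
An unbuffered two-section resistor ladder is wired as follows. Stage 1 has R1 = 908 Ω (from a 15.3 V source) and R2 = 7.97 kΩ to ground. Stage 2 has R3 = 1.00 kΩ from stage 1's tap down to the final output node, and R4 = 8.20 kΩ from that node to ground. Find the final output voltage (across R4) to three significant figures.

Stage 2 presents R3+R4 = 9200 Ω as a load on stage 1's tap.
Stage 1's lower leg becomes R2‖(R3+R4) = 4270 Ω, so V_mid = 15.3 × 4270/5178 = 12.62 V.
Stage 2 is itself unloaded: V_out = V_mid × R4/(R3+R4) = 12.62 × 8200/9200 = 11.2 V.

V_out ≈ 11.2 V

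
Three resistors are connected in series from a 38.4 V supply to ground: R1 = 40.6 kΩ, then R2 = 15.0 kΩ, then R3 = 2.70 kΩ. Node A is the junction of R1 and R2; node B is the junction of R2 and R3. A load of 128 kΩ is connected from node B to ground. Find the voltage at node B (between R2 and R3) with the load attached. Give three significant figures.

At node B, R3 is in parallel with the load: R3‖R_L = 2.644 kΩ.
Below node A the resistance is R2 + (R3‖R_L) = 17.64 kΩ, so V_A = 38.4 × 17.64/58.24 = 11.63 V.
Then V_B = V_A × (R3‖R_L)/(R2 + R3‖R_L) = 11.63 × 2.644/17.64 = 1.74 V.

V ≈ 1.74 V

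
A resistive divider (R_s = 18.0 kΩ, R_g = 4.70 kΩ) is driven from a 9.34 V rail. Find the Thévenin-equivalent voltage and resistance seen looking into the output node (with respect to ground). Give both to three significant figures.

V_th = 1.93 V, R_th = 3.73 kΩ

V_th is the open-circuit tap voltage: 9.34 × 4.70/(18.0 + 4.70) = 1.93 V.
With the supply zeroed, R_s and R_g appear in parallel from the tap: R_th = R_s‖R_g = (18.0 × 4.70)/22.70 = 3.73 kΩ.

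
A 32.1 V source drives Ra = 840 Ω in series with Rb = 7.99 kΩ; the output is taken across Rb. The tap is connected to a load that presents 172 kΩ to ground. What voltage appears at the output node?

V_out ≈ 28.9 V

The load sits in parallel with Rb: Rb‖R_L = (7990 × 172000) / (7990 + 172000) = 7635 Ω.
V_out = 32.1 × 7635 / (840 + 7635) = 32.1 × 7635/8475 = 28.9 V.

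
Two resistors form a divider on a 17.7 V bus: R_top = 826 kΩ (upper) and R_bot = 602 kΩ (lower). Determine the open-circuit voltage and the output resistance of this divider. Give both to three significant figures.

V_th is the open-circuit tap voltage: 17.7 × 602/(826 + 602) = 7.46 V.
With the supply zeroed, R_top and R_bot appear in parallel from the tap: R_th = R_top‖R_bot = (826 × 602)/1428 = 348 kΩ.

V_th = 7.46 V, R_th = 348 kΩ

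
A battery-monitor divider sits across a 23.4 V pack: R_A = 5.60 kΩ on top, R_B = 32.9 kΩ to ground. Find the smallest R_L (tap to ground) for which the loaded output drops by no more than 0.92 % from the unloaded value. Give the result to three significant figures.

R_L(min) ≈ 515 kΩ

Output resistance R_th = R_A‖R_B = (5.60 × 32.9)/38.50 = 4.785 kΩ.
The fractional drop is R_th/(R_th + R_L); requiring this ≤ 0.00920 gives R_L ≥ R_th(1/0.00920 − 1) = 4.785 × 107.7 = 515 kΩ.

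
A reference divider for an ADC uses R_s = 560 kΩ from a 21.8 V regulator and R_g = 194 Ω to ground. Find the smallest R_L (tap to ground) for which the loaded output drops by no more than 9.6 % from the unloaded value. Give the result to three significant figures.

Output resistance R_th = R_s‖R_g = (560000 × 194)/560200 = 193.9 Ω.
The fractional drop is R_th/(R_th + R_L); requiring this ≤ 0.0960 gives R_L ≥ R_th(1/0.0960 − 1) = 193.9 × 9.417 = 1.83 kΩ.

R_L(min) ≈ 1.83 kΩ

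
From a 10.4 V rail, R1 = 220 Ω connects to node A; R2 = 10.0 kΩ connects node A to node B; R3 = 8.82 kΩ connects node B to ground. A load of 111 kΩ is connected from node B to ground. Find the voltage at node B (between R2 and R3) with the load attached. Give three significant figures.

V ≈ 4.62 V

At node B, R3 is in parallel with the load: R3‖R_L = 8171 Ω.
Below node A the resistance is R2 + (R3‖R_L) = 18170 Ω, so V_A = 10.4 × 18170/18390 = 10.28 V.
Then V_B = V_A × (R3‖R_L)/(R2 + R3‖R_L) = 10.28 × 8171/18170 = 4.62 V.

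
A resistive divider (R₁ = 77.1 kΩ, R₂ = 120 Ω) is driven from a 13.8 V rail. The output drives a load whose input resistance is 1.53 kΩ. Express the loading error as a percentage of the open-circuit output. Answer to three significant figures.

The divider's output (Thévenin) resistance is R₁‖R₂ = 119.8 Ω.
Fractional drop under load = R_th/(R_th + R_L) = 119.8 / (119.8 + 1530) = 0.07262.
So the output falls by 7.26 %.

7.26 %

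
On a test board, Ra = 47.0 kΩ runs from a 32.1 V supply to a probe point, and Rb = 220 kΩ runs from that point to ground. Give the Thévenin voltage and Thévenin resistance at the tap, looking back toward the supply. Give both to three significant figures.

V_th = 26.4 V, R_th = 38.7 kΩ

V_th is the open-circuit tap voltage: 32.1 × 220/(47.0 + 220) = 26.4 V.
With the supply zeroed, Ra and Rb appear in parallel from the tap: R_th = Ra‖Rb = (47.0 × 220)/267.0 = 38.7 kΩ.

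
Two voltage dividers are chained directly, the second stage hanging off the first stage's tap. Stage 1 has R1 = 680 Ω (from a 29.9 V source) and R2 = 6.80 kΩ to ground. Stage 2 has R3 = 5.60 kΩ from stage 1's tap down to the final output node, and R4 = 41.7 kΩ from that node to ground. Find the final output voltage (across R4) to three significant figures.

V_out ≈ 23.7 V

Stage 2 presents R3+R4 = 47300 Ω as a load on stage 1's tap.
Stage 1's lower leg becomes R2‖(R3+R4) = 5945 Ω, so V_mid = 29.9 × 5945/6625 = 26.83 V.
Stage 2 is itself unloaded: V_out = V_mid × R4/(R3+R4) = 26.83 × 41700/47300 = 23.7 V.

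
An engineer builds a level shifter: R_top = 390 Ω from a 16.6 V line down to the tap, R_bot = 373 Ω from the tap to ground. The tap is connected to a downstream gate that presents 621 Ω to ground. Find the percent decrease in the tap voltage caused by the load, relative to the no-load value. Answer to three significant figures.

The divider's output (Thévenin) resistance is R_top‖R_bot = 190.7 Ω.
Fractional drop under load = R_th/(R_th + R_L) = 190.7 / (190.7 + 621) = 0.2349.
So the output falls by 23.5 %.

23.5 %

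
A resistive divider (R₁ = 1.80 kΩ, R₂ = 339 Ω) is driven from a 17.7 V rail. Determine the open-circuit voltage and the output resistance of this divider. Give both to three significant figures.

V_th is the open-circuit tap voltage: 17.7 × 339/(1800 + 339) = 2.81 V.
With the supply zeroed, R₁ and R₂ appear in parallel from the tap: R_th = R₁‖R₂ = (1800 × 339)/2139 = 285 Ω.

V_th = 2.81 V, R_th = 285 Ω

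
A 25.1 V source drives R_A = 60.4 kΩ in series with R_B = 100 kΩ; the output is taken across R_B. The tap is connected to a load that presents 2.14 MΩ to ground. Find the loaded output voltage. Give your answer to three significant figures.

V_out ≈ 15.4 V

The load sits in parallel with R_B: R_B‖R_L = (100 × 2140) / (100 + 2140) = 95.54 kΩ.
V_out = 25.1 × 95.54 / (60.4 + 95.54) = 25.1 × 95.54/155.9 = 15.4 V.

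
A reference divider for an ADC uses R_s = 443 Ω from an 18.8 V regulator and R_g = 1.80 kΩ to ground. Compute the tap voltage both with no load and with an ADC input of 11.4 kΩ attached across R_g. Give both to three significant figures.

Unloaded: 15.1 V; loaded: 14.6 V

Open-circuit: V = 18.8 × 1800/(443 + 1800) = 15.1 V.
With the load, R_g becomes R_g‖R_L = 1555 Ω, so V = 18.8 × 1555/1998 = 14.6 V.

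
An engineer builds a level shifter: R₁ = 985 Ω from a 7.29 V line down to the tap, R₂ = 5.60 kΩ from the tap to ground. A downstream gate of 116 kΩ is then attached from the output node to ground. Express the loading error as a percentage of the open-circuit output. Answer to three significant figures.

The divider's output (Thévenin) resistance is R₁‖R₂ = 837.7 Ω.
Fractional drop under load = R_th/(R_th + R_L) = 837.7 / (837.7 + 116000) = 0.007169.
So the output falls by 0.717 %.

0.717 %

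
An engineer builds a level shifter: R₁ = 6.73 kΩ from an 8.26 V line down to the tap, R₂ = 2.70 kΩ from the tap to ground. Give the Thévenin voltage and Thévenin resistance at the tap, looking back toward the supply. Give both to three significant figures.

V_th is the open-circuit tap voltage: 8.26 × 2.70/(6.73 + 2.70) = 2.37 V.
With the supply zeroed, R₁ and R₂ appear in parallel from the tap: R_th = R₁‖R₂ = (6.73 × 2.70)/9.430 = 1.93 kΩ.

V_th = 2.37 V, R_th = 1.93 kΩ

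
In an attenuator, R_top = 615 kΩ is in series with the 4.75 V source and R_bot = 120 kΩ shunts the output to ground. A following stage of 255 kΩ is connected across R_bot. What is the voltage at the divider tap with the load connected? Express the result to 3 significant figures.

The load sits in parallel with R_bot: R_bot‖R_L = (120 × 255) / (120 + 255) = 81.60 kΩ.
V_out = 4.75 × 81.60 / (615 + 81.60) = 4.75 × 81.60/696.6 = 0.556 V.
(Unloaded it would have been 0.776 V.)

V_out ≈ 0.556 V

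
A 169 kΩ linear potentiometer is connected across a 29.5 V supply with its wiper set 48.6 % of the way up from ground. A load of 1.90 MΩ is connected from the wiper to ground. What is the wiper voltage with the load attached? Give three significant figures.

V ≈ 14.0 V

The wiper splits the pot into (1−α)R = 86.87 kΩ above and αR = 82.13 kΩ below.
Lower section ‖ load = 78.73 kΩ.
V_wiper = 29.5 × 78.73/(86.87 + 78.73) = 14.0 V.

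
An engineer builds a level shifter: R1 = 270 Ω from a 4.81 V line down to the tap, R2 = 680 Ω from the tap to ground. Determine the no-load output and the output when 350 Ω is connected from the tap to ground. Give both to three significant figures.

Open-circuit: V = 4.81 × 680/(270 + 680) = 3.44 V.
With the load, R2 becomes R2‖R_L = 231.1 Ω, so V = 4.81 × 231.1/501.1 = 2.22 V.

Unloaded: 3.44 V; loaded: 2.22 V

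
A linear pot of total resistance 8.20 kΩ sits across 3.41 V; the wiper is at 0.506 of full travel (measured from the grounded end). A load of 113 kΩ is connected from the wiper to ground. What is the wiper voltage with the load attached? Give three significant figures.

The wiper splits the pot into (1−α)R = 4.051 kΩ above and αR = 4.149 kΩ below.
Lower section ‖ load = 4.002 kΩ.
V_wiper = 3.41 × 4.002/(4.051 + 4.002) = 1.69 V.

V ≈ 1.69 V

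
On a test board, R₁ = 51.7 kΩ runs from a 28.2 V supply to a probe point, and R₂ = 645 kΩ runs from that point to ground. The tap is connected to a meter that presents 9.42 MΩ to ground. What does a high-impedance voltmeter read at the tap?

The load sits in parallel with R₂: R₂‖R_L = (645 × 9420) / (645 + 9420) = 603.7 kΩ.
V_out = 28.2 × 603.7 / (51.7 + 603.7) = 28.2 × 603.7/655.4 = 26.0 V.
(Unloaded it would have been 26.1 V.)

V_out ≈ 26.0 V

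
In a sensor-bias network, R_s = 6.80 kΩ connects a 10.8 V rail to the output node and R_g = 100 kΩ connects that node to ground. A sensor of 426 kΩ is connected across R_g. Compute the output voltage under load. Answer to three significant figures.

The load sits in parallel with R_g: R_g‖R_L = (100 × 426) / (100 + 426) = 80.99 kΩ.
V_out = 10.8 × 80.99 / (6.80 + 80.99) = 10.8 × 80.99/87.79 = 9.96 V.

V_out ≈ 9.96 V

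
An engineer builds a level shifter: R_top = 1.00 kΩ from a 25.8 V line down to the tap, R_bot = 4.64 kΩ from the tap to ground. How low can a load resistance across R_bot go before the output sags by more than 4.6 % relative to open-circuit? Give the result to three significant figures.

R_L(min) ≈ 17.1 kΩ

Output resistance R_th = R_top‖R_bot = (1000 × 4640)/5640 = 822.7 Ω.
The fractional drop is R_th/(R_th + R_L); requiring this ≤ 0.0460 gives R_L ≥ R_th(1/0.0460 − 1) = 822.7 × 20.74 = 17.1 kΩ.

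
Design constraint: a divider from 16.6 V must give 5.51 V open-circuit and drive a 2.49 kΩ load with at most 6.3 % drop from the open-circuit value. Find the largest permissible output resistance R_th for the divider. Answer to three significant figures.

R_th ≤ 167 Ω

Loading drop = R_th/(R_th + R_L) ≤ 0.0630, so R_th ≤ R_L · ε/(1−ε) = 2.49 kΩ × 0.0630/0.9370 = 167 Ω.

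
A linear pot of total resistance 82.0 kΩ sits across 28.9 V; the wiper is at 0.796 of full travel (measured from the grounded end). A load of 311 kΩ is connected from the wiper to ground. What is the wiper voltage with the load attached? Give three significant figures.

The wiper splits the pot into (1−α)R = 16.73 kΩ above and αR = 65.27 kΩ below.
Lower section ‖ load = 53.95 kΩ.
V_wiper = 28.9 × 53.95/(16.73 + 53.95) = 22.1 V.

V ≈ 22.1 V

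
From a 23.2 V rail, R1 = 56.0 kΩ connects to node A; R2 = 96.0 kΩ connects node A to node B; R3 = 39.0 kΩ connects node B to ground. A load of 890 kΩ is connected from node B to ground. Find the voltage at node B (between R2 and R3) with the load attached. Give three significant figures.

At node B, R3 is in parallel with the load: R3‖R_L = 37.36 kΩ.
Below node A the resistance is R2 + (R3‖R_L) = 133.4 kΩ, so V_A = 23.2 × 133.4/189.4 = 16.34 V.
Then V_B = V_A × (R3‖R_L)/(R2 + R3‖R_L) = 16.34 × 37.36/133.4 = 4.58 V.

V ≈ 4.58 V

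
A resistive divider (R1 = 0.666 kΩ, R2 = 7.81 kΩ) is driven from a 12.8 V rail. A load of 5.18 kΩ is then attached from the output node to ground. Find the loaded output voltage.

V_out ≈ 10.5 V

The load sits in parallel with R2: R2‖R_L = (7810 × 5180) / (7810 + 5180) = 3114 Ω.
V_out = 12.8 × 3114 / (666 + 3114) = 12.8 × 3114/3780 = 10.5 V.
(Unloaded it would have been 11.8 V.)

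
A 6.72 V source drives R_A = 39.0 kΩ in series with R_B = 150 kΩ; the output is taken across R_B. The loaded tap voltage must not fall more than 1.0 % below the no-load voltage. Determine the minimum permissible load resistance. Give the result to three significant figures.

Output resistance R_th = R_A‖R_B = (39.0 × 150)/189.0 = 30.95 kΩ.
The fractional drop is R_th/(R_th + R_L); requiring this ≤ 0.0100 gives R_L ≥ R_th(1/0.0100 − 1) = 30.95 × 99.00 = 3.06 MΩ.

R_L(min) ≈ 3.06 MΩ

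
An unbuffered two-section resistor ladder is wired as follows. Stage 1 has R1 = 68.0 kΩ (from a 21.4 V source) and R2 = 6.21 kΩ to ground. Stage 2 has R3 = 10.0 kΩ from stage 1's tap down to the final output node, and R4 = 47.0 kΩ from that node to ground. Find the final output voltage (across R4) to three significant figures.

V_out ≈ 1.34 V

Stage 2 presents R3+R4 = 57.00 kΩ as a load on stage 1's tap.
Stage 1's lower leg becomes R2‖(R3+R4) = 5.600 kΩ, so V_mid = 21.4 × 5.600/73.60 = 1.628 V.
Stage 2 is itself unloaded: V_out = V_mid × R4/(R3+R4) = 1.628 × 47.0/57.00 = 1.34 V.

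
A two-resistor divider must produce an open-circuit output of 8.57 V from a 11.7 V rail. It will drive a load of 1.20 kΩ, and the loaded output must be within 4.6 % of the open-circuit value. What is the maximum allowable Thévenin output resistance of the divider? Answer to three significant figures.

Loading drop = R_th/(R_th + R_L) ≤ 0.0460, so R_th ≤ R_L · ε/(1−ε) = 1.20 kΩ × 0.0460/0.9540 = 57.9 Ω.
(Any R1, R2 with R2/(R1+R2) = 0.732 and R1‖R2 ≤ 57.9 Ω will meet the spec.)

R_th ≤ 57.9 Ω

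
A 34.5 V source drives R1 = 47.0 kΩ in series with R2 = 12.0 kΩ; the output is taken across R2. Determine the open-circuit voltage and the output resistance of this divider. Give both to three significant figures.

V_th is the open-circuit tap voltage: 34.5 × 12.0/(47.0 + 12.0) = 7.02 V.
With the supply zeroed, R1 and R2 appear in parallel from the tap: R_th = R1‖R2 = (47.0 × 12.0)/59.00 = 9.56 kΩ.

V_th = 7.02 V, R_th = 9.56 kΩ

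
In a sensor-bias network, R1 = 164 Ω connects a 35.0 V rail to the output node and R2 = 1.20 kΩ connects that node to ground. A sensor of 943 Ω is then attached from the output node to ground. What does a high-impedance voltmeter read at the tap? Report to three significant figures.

V_out ≈ 26.7 V

The load sits in parallel with R2: R2‖R_L = (1200 × 943) / (1200 + 943) = 528.0 Ω.
V_out = 35.0 × 528.0 / (164 + 528.0) = 35.0 × 528.0/692.0 = 26.7 V.
(Unloaded it would have been 30.8 V.)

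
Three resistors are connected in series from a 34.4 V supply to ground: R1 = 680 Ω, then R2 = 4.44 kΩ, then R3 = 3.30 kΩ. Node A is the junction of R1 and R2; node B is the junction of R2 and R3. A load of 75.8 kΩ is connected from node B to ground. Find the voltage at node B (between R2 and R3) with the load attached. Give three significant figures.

V ≈ 13.1 V

At node B, R3 is in parallel with the load: R3‖R_L = 3162 Ω.
Below node A the resistance is R2 + (R3‖R_L) = 7602 Ω, so V_A = 34.4 × 7602/8282 = 31.58 V.
Then V_B = V_A × (R3‖R_L)/(R2 + R3‖R_L) = 31.58 × 3162/7602 = 13.1 V.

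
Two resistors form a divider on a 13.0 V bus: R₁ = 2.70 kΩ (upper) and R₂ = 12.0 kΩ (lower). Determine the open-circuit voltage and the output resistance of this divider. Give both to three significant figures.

V_th = 10.6 V, R_th = 2.20 kΩ

V_th is the open-circuit tap voltage: 13.0 × 12.0/(2.70 + 12.0) = 10.6 V.
With the supply zeroed, R₁ and R₂ appear in parallel from the tap: R_th = R₁‖R₂ = (2.70 × 12.0)/14.70 = 2.20 kΩ.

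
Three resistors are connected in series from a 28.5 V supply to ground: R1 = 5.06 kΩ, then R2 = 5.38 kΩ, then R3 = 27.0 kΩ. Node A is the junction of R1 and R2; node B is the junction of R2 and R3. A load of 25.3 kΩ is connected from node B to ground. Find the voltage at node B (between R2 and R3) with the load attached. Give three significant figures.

V ≈ 15.8 V

At node B, R3 is in parallel with the load: R3‖R_L = 13.06 kΩ.
Below node A the resistance is R2 + (R3‖R_L) = 18.44 kΩ, so V_A = 28.5 × 18.44/23.50 = 22.36 V.
Then V_B = V_A × (R3‖R_L)/(R2 + R3‖R_L) = 22.36 × 13.06/18.44 = 15.8 V.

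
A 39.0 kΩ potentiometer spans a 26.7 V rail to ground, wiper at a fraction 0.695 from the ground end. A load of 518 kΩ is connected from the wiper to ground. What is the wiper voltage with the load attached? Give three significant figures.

V ≈ 18.3 V

The wiper splits the pot into (1−α)R = 11.90 kΩ above and αR = 27.10 kΩ below.
Lower section ‖ load = 25.76 kΩ.
V_wiper = 26.7 × 25.76/(11.90 + 25.76) = 18.3 V.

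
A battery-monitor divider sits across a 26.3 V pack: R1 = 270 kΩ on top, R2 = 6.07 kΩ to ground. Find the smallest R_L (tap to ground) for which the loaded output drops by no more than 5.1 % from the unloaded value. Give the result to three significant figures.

R_L(min) ≈ 110 kΩ

Output resistance R_th = R1‖R2 = (270 × 6.07)/276.1 = 5.937 kΩ.
The fractional drop is R_th/(R_th + R_L); requiring this ≤ 0.0510 gives R_L ≥ R_th(1/0.0510 − 1) = 5.937 × 18.61 = 110 kΩ.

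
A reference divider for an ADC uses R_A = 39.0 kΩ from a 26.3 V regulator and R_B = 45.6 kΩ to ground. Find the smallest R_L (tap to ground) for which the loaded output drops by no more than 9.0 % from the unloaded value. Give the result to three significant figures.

Output resistance R_th = R_A‖R_B = (39.0 × 45.6)/84.60 = 21.02 kΩ.
The fractional drop is R_th/(R_th + R_L); requiring this ≤ 0.0900 gives R_L ≥ R_th(1/0.0900 − 1) = 21.02 × 10.11 = 213 kΩ.

R_L(min) ≈ 213 kΩ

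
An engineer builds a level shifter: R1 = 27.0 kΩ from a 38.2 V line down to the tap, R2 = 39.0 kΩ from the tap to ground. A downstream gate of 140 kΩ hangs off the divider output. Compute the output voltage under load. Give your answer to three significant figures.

The load sits in parallel with R2: R2‖R_L = (39.0 × 140) / (39.0 + 140) = 30.50 kΩ.
V_out = 38.2 × 30.50 / (27.0 + 30.50) = 38.2 × 30.50/57.50 = 20.3 V.
(Unloaded it would have been 22.6 V.)

V_out ≈ 20.3 V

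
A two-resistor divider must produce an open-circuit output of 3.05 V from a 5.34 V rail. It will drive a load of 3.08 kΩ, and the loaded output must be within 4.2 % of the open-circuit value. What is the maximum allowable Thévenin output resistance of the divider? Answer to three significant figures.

Loading drop = R_th/(R_th + R_L) ≤ 0.0420, so R_th ≤ R_L · ε/(1−ε) = 3.08 kΩ × 0.0420/0.9580 = 135 Ω.

R_th ≤ 135 Ω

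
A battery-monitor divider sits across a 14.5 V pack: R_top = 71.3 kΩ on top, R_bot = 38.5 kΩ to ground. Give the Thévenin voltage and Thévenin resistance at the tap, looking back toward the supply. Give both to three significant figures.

V_th is the open-circuit tap voltage: 14.5 × 38.5/(71.3 + 38.5) = 5.08 V.
With the supply zeroed, R_top and R_bot appear in parallel from the tap: R_th = R_top‖R_bot = (71.3 × 38.5)/109.8 = 25.0 kΩ.

V_th = 5.08 V, R_th = 25.0 kΩ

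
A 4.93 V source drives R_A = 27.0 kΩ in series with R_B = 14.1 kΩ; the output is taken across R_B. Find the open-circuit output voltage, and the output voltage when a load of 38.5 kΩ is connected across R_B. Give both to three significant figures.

Unloaded: 1.69 V; loaded: 1.36 V

Open-circuit: V = 4.93 × 14.1/(27.0 + 14.1) = 1.69 V.
With the load, R_B becomes R_B‖R_L = 10.32 kΩ, so V = 4.93 × 10.32/37.32 = 1.36 V.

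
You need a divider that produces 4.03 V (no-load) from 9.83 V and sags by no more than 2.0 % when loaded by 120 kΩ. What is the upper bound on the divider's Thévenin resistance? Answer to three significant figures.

R_th ≤ 2.45 kΩ

Loading drop = R_th/(R_th + R_L) ≤ 0.0200, so R_th ≤ R_L · ε/(1−ε) = 120 kΩ × 0.0200/0.9800 = 2.45 kΩ.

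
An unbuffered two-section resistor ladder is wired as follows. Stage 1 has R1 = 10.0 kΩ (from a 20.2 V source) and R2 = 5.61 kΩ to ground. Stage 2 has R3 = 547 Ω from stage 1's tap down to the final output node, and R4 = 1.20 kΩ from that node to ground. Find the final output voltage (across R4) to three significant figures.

V_out ≈ 1.63 V

Stage 2 presents R3+R4 = 1747 Ω as a load on stage 1's tap.
Stage 1's lower leg becomes R2‖(R3+R4) = 1332 Ω, so V_mid = 20.2 × 1332/11330 = 2.375 V.
Stage 2 is itself unloaded: V_out = V_mid × R4/(R3+R4) = 2.375 × 1200/1747 = 1.63 V.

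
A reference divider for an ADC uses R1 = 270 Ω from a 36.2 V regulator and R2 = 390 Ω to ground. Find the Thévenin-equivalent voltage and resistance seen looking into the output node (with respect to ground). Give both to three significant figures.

V_th = 21.4 V, R_th = 160 Ω

V_th is the open-circuit tap voltage: 36.2 × 390/(270 + 390) = 21.4 V.
With the supply zeroed, R1 and R2 appear in parallel from the tap: R_th = R1‖R2 = (270 × 390)/660.0 = 160 Ω.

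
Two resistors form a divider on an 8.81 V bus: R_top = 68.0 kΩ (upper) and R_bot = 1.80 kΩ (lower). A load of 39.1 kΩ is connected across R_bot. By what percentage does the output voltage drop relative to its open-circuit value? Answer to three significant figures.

4.29 %

The divider's output (Thévenin) resistance is R_top‖R_bot = 1.754 kΩ.
Fractional drop under load = R_th/(R_th + R_L) = 1.754 / (1.754 + 39.1) = 0.04292.
So the output falls by 4.29 %.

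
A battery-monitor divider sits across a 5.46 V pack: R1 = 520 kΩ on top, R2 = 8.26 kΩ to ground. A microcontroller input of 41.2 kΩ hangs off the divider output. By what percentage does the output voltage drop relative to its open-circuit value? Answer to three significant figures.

Unloaded V = 5.46 × 8.26/528.3 = 0.08537 V.
Loaded: R2‖R_L = 6.881 kΩ, giving V = 5.46 × 6.881/526.9 = 0.07130 V.
Drop = (0.08537 − 0.07130) / 0.08537 = 16.5 %.

16.5 %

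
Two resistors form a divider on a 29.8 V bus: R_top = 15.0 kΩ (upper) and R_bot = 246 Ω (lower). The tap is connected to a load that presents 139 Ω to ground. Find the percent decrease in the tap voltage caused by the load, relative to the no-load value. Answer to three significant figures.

63.5 %

Unloaded V = 29.8 × 246/15250 = 0.4808 V.
Loaded: R_bot‖R_L = 88.82 Ω, giving V = 29.8 × 88.82/15090 = 0.1754 V.
Drop = (0.4808 − 0.1754) / 0.4808 = 63.5 %.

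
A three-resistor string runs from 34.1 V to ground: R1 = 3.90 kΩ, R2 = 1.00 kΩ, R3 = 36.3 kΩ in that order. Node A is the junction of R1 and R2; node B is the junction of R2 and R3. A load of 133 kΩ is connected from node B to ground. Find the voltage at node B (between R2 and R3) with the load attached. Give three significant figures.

V ≈ 29.1 V

At node B, R3 is in parallel with the load: R3‖R_L = 28.52 kΩ.
Below node A the resistance is R2 + (R3‖R_L) = 29.52 kΩ, so V_A = 34.1 × 29.52/33.42 = 30.12 V.
Then V_B = V_A × (R3‖R_L)/(R2 + R3‖R_L) = 30.12 × 28.52/29.52 = 29.1 V.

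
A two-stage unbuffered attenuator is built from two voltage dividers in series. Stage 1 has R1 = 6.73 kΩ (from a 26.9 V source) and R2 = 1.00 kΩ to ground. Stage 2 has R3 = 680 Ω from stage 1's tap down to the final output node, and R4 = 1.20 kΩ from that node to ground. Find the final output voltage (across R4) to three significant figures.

V_out ≈ 1.52 V

Stage 2 presents R3+R4 = 1880 Ω as a load on stage 1's tap.
Stage 1's lower leg becomes R2‖(R3+R4) = 652.8 Ω, so V_mid = 26.9 × 652.8/7383 = 2.378 V.
Stage 2 is itself unloaded: V_out = V_mid × R4/(R3+R4) = 2.378 × 1200/1880 = 1.52 V.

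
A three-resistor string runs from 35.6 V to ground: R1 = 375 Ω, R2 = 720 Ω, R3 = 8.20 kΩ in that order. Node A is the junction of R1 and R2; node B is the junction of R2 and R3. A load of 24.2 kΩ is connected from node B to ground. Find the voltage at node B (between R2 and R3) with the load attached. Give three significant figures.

At node B, R3 is in parallel with the load: R3‖R_L = 6125 Ω.
Below node A the resistance is R2 + (R3‖R_L) = 6845 Ω, so V_A = 35.6 × 6845/7220 = 33.75 V.
Then V_B = V_A × (R3‖R_L)/(R2 + R3‖R_L) = 33.75 × 6125/6845 = 30.2 V.

V ≈ 30.2 V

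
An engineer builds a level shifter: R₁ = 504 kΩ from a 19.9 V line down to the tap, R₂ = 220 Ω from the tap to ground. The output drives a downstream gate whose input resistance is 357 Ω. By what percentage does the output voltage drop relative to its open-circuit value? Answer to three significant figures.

Unloaded V = 19.9 × 220/504200 = 0.008683 V.
Loaded: R₂‖R_L = 136.1 Ω, giving V = 19.9 × 136.1/504100 = 0.005373 V.
Drop = (0.008683 − 0.005373) / 0.008683 = 38.1 %.

38.1 %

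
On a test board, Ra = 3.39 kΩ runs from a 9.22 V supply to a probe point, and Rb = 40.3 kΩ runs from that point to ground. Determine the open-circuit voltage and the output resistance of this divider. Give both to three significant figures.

V_th = 8.50 V, R_th = 3.13 kΩ

V_th is the open-circuit tap voltage: 9.22 × 40.3/(3.39 + 40.3) = 8.50 V.
With the supply zeroed, Ra and Rb appear in parallel from the tap: R_th = Ra‖Rb = (3.39 × 40.3)/43.69 = 3.13 kΩ.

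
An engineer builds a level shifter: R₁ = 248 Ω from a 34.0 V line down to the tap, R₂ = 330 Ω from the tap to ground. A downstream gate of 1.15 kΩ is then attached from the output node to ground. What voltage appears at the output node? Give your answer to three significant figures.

The load sits in parallel with R₂: R₂‖R_L = (330 × 1150) / (330 + 1150) = 256.4 Ω.
V_out = 34.0 × 256.4 / (248 + 256.4) = 34.0 × 256.4/504.4 = 17.3 V.
(Unloaded it would have been 19.4 V.)

V_out ≈ 17.3 V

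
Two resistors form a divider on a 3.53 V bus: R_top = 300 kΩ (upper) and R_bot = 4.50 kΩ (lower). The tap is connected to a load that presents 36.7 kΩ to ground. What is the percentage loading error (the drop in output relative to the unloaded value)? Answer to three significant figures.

The divider's output (Thévenin) resistance is R_top‖R_bot = 4.433 kΩ.
Fractional drop under load = R_th/(R_th + R_L) = 4.433 / (4.433 + 36.7) = 0.1078.
So the output falls by 10.8 %.

10.8 %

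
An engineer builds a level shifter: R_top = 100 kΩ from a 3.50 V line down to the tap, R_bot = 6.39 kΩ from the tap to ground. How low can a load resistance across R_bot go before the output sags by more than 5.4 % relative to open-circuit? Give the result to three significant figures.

Output resistance R_th = R_top‖R_bot = (100 × 6.39)/106.4 = 6.006 kΩ.
The fractional drop is R_th/(R_th + R_L); requiring this ≤ 0.0540 gives R_L ≥ R_th(1/0.0540 − 1) = 6.006 × 17.52 = 105 kΩ.

R_L(min) ≈ 105 kΩ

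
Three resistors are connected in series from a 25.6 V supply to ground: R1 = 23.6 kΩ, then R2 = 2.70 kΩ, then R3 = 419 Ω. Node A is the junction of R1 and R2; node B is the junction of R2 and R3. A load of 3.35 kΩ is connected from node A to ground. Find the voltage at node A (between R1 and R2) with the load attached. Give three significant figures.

Below node A the series string R2+R3 = 3119 Ω sits in parallel with the 3350 Ω load: 1615 Ω.
V_A = 25.6 × 1615/(23600 + 1615) = 1.64 V.

V ≈ 1.64 V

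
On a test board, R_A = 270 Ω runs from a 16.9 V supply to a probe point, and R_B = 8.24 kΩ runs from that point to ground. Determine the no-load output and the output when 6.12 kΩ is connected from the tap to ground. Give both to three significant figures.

Unloaded: 16.4 V; loaded: 15.7 V

Open-circuit: V = 16.9 × 8240/(270 + 8240) = 16.4 V.
With the load, R_B becomes R_B‖R_L = 3512 Ω, so V = 16.9 × 3512/3782 = 15.7 V.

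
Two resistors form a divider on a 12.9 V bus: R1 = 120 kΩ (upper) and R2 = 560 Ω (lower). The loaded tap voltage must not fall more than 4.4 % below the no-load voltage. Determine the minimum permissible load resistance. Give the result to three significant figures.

R_L(min) ≈ 12.1 kΩ

Output resistance R_th = R1‖R2 = (120000 × 560)/120600 = 557.4 Ω.
The fractional drop is R_th/(R_th + R_L); requiring this ≤ 0.0440 gives R_L ≥ R_th(1/0.0440 − 1) = 557.4 × 21.73 = 12.1 kΩ.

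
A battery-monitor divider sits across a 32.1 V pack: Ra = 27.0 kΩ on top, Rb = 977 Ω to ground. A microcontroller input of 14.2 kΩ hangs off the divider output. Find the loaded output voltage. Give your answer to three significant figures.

V_out ≈ 1.05 V

The load sits in parallel with Rb: Rb‖R_L = (977 × 14200) / (977 + 14200) = 914.1 Ω.
V_out = 32.1 × 914.1 / (27000 + 914.1) = 32.1 × 914.1/27910 = 1.05 V.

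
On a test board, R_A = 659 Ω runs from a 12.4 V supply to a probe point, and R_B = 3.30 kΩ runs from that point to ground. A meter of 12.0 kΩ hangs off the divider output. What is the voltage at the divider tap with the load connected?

V_out ≈ 9.88 V

The load sits in parallel with R_B: R_B‖R_L = (3300 × 12000) / (3300 + 12000) = 2588 Ω.
V_out = 12.4 × 2588 / (659 + 2588) = 12.4 × 2588/3247 = 9.88 V.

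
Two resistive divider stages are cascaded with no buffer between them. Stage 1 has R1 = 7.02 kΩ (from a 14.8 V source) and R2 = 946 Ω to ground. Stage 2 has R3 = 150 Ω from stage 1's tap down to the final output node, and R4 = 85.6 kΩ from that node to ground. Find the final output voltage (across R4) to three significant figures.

V_out ≈ 1.74 V

Stage 2 presents R3+R4 = 85750 Ω as a load on stage 1's tap.
Stage 1's lower leg becomes R2‖(R3+R4) = 935.7 Ω, so V_mid = 14.8 × 935.7/7956 = 1.741 V.
Stage 2 is itself unloaded: V_out = V_mid × R4/(R3+R4) = 1.741 × 85600/85750 = 1.74 V.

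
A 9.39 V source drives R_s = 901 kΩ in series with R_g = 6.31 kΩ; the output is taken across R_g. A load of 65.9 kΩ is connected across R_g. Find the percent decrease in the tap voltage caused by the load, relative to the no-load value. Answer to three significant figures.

8.68 %

The divider's output (Thévenin) resistance is R_s‖R_g = 6.266 kΩ.
Fractional drop under load = R_th/(R_th + R_L) = 6.266 / (6.266 + 65.9) = 0.08683.
So the output falls by 8.68 %.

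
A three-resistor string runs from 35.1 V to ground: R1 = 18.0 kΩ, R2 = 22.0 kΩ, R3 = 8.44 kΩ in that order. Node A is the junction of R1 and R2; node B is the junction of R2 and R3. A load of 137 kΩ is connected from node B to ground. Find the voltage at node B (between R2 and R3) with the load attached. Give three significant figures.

At node B, R3 is in parallel with the load: R3‖R_L = 7.950 kΩ.
Below node A the resistance is R2 + (R3‖R_L) = 29.95 kΩ, so V_A = 35.1 × 29.95/47.95 = 21.92 V.
Then V_B = V_A × (R3‖R_L)/(R2 + R3‖R_L) = 21.92 × 7.950/29.95 = 5.82 V.

V ≈ 5.82 V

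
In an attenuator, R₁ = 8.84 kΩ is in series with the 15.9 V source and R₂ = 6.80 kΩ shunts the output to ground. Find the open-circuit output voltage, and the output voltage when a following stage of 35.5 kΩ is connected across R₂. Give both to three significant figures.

Open-circuit: V = 15.9 × 6.80/(8.84 + 6.80) = 6.91 V.
With the load, R₂ becomes R₂‖R_L = 5.707 kΩ, so V = 15.9 × 5.707/14.55 = 6.24 V.

Unloaded: 6.91 V; loaded: 6.24 V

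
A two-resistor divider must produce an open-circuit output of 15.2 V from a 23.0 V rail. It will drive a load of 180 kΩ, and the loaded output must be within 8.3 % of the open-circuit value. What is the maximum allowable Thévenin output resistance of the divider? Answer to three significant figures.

R_th ≤ 16.3 kΩ

Loading drop = R_th/(R_th + R_L) ≤ 0.0830, so R_th ≤ R_L · ε/(1−ε) = 180 kΩ × 0.0830/0.9170 = 16.3 kΩ.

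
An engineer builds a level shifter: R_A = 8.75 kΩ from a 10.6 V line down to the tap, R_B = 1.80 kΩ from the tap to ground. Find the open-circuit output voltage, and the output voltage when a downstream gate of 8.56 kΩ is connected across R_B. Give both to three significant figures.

Unloaded: 1.81 V; loaded: 1.54 V

Open-circuit: V = 10.6 × 1.80/(8.75 + 1.80) = 1.81 V.
With the load, R_B becomes R_B‖R_L = 1.487 kΩ, so V = 10.6 × 1.487/10.24 = 1.54 V.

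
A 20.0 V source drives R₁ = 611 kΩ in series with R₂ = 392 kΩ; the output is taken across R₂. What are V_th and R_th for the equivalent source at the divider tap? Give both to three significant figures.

V_th is the open-circuit tap voltage: 20.0 × 392/(611 + 392) = 7.82 V.
With the supply zeroed, R₁ and R₂ appear in parallel from the tap: R_th = R₁‖R₂ = (611 × 392)/1003 = 239 kΩ.

V_th = 7.82 V, R_th = 239 kΩ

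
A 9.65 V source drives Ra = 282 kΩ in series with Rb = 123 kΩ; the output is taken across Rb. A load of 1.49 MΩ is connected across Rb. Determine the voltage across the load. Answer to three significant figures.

V_out ≈ 2.77 V

The load sits in parallel with Rb: Rb‖R_L = (123 × 1490) / (123 + 1490) = 113.6 kΩ.
V_out = 9.65 × 113.6 / (282 + 113.6) = 9.65 × 113.6/395.6 = 2.77 V.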